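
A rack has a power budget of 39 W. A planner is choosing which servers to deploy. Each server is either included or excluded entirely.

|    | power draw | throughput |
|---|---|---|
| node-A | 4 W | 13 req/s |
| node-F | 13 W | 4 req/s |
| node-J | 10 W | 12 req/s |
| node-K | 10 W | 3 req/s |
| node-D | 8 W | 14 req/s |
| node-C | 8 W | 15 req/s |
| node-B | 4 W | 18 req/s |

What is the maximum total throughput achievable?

72

Allowing fractional choices, the relaxed optimum would be about 73.5, but servers are indivisible.
node-A + node-J + node-D + node-C + node-B: power draw 4 + 10 + 8 + 8 + 4 = 34 ≤ 39, throughput 13 + 12 + 14 + 15 + 18 = 72.
node-A + node-K + node-D + node-C + node-B: power draw 4 + 10 + 8 + 8 + 4 = 34 ≤ 39, throughput 13 + 3 + 14 + 15 + 18 = 63.
node-A + node-F + node-D + node-C + node-B: power draw 4 + 13 + 8 + 8 + 4 = 37 ≤ 39, throughput 13 + 4 + 14 + 15 + 18 = 64.
Best is node-A, node-J, node-D, node-C, and node-B with total throughput 72.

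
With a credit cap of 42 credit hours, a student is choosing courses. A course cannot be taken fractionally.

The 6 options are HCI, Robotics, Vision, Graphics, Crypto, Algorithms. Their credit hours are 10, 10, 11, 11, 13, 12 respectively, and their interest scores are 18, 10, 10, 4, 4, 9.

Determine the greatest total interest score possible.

42

Treat it as a binary knapsack problem.
HCI + Robotics + Vision: credit hours 10 + 10 + 11 = 31 ≤ 42, interest score 18 + 10 + 10 = 38.
HCI + Robotics + Algorithms: credit hours 10 + 10 + 12 = 32 ≤ 42, interest score 18 + 10 + 9 = 37.
HCI + Robotics + Vision + Graphics: credit hours 10 + 10 + 11 + 11 = 42 ≤ 42, interest score 18 + 10 + 10 + 4 = 42.
Best is HCI, Robotics, Vision, and Graphics with total interest score 42.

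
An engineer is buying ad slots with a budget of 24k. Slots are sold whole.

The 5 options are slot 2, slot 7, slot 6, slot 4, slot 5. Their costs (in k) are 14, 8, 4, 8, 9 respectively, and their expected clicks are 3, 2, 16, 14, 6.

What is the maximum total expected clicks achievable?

36

slot 6 + slot 4: cost 4 + 8 = 12 ≤ 24, expected clicks 16 + 14 = 30.
slot 7 + slot 6 + slot 4: cost 8 + 4 + 8 = 20 ≤ 24, expected clicks 2 + 16 + 14 = 32.
slot 6 + slot 4 + slot 5: cost 4 + 8 + 9 = 21 ≤ 24, expected clicks 16 + 14 + 6 = 36.
Best is slot 6, slot 4, and slot 5 with total expected clicks 36.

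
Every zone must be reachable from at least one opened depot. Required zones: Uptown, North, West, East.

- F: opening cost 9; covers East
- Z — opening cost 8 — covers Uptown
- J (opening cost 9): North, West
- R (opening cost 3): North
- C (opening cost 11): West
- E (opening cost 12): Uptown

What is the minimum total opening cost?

26

This is an integer covering problem.
Choose F, Z, and J: together they cover Uptown, North, West, East — every zone.
Total opening cost: 9 + 8 + 9 = 26.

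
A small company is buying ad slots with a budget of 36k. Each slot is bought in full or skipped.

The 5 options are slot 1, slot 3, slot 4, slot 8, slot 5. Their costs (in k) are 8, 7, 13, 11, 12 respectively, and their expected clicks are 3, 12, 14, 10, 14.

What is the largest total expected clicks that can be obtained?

40

Treat it as a binary knapsack problem.
slot 3 + slot 4 + slot 5: cost 7 + 13 + 12 = 32 ≤ 36, expected clicks 12 + 14 + 14 = 40.
slot 3 + slot 8 + slot 5: cost 7 + 11 + 12 = 30 ≤ 36, expected clicks 12 + 10 + 14 = 36.
slot 4 + slot 8 + slot 5: cost 13 + 11 + 12 = 36 ≤ 36, expected clicks 14 + 10 + 14 = 38.
Best is slot 3, slot 4, and slot 5 with total expected clicks 40.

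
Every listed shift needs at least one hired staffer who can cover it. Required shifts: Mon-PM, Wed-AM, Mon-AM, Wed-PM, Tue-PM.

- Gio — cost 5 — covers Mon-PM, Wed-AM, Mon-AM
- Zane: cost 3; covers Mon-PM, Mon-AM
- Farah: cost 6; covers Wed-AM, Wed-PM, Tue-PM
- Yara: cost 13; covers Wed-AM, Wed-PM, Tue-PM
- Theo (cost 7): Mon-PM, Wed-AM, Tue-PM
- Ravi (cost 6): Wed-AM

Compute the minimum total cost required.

This is a weighted set-cover instance.
Choose Zane and Farah: together they cover Mon-PM, Wed-AM, Mon-AM, Wed-PM, Tue-PM — every shift.
Total cost: 3 + 6 = 9.
No cover costs less than 9.

9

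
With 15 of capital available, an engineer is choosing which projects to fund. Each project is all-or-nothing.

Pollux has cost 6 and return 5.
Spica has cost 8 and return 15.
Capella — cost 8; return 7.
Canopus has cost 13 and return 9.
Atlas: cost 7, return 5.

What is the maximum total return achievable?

Take Pollux and Spica: cost 6 + 8 = 14 ≤ 15, return 5 + 15 = 20.
No feasible combination exceeds this.

20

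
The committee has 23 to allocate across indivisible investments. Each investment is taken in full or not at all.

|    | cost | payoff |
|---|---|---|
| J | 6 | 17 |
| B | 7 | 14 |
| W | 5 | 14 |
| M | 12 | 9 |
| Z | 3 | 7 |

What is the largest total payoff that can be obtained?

Take J, B, W, and Z: cost 6 + 7 + 5 + 3 = 21 ≤ 23, payoff 17 + 14 + 14 + 7 = 52.
No other feasible combination does better.

52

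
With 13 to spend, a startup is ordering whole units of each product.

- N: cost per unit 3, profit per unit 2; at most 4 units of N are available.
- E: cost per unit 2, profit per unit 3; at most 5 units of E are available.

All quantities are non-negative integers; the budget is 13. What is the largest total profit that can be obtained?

This is a bounded integer knapsack.
5×E: cost 10 ≤ 13, profit 5·3 = 15.
1×N and 5×E: cost 13 ≤ 13, profit 1·2 + 5·3 = 17.
Best is 17.

17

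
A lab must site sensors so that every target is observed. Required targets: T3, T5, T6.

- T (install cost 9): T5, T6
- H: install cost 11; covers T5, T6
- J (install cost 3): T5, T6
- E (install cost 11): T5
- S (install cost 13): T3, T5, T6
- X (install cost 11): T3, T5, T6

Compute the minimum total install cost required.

11

This is a weighted set-cover instance.
The greedy cost-per-new-target heuristic would pick J and X for 14, but a cheaper cover exists.
X alone covers T3, T5, T6 — every target.
Total install cost: 11.
No cover costs less than 11.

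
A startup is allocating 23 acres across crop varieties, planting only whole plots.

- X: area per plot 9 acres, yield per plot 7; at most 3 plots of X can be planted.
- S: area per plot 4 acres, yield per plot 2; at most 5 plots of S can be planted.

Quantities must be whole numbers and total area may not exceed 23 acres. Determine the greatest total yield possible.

X has the best ratio (7/9); taking only X gives at most 2×7 = 14 (stopped by the area limit).
Mixing does better — 2×X and 1×S: area 22 ≤ 23, yield 2·7 + 1·2 = 16.

16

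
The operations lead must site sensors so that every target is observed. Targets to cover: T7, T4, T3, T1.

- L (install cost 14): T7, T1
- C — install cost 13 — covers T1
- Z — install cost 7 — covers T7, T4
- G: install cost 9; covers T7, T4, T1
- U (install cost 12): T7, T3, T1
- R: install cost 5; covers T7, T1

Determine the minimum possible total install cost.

19

Choose Z and U: together they cover T7, T4, T3, T1 — every target.
Total install cost: 7 + 12 = 19.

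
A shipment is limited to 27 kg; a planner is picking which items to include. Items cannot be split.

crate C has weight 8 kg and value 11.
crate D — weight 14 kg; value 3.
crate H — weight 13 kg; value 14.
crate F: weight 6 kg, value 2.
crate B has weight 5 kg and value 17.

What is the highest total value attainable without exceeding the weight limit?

42

Allowing fractional choices, the relaxed optimum would be about 42.3, but items are indivisible.
crate H + crate F + crate B: weight 13 + 6 + 5 = 24 ≤ 27, value 14 + 2 + 17 = 33.
crate C + crate H + crate B: weight 8 + 13 + 5 = 26 ≤ 27, value 11 + 14 + 17 = 42.
Best is crate C, crate H, and crate B with total value 42.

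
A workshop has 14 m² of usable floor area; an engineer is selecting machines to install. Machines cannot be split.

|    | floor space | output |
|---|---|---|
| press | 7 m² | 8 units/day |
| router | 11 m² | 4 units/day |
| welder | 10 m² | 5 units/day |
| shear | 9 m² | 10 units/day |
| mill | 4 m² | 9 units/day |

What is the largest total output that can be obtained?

19

Take shear and mill: floor space 9 + 4 = 13 ≤ 14, output 10 + 9 = 19.
No other feasible combination does better.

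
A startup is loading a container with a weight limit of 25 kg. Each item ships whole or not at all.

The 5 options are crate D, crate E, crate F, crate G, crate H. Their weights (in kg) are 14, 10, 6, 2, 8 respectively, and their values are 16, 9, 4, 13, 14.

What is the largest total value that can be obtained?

Take crate D, crate G, and crate H: weight 14 + 2 + 8 = 24 ≤ 25, value 16 + 13 + 14 = 43.
No other feasible combination does better.

43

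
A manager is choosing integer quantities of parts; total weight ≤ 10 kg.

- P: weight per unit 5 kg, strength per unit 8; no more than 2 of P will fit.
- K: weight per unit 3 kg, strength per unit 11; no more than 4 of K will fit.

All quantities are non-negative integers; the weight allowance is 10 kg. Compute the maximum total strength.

K has the best ratio (11/3); taking only K gives at most 3×11 = 33 (stopped by the weight limit).
Optimal: 3×K: weight 9 ≤ 10, strength 3·11 = 33.

33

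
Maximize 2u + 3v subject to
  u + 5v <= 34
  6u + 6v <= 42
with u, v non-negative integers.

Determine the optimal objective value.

20

(u,v)=(1,6): 1·1+5·6=31≤34, 6·1+6·6=42≤42, objective 20.
(u,v)=(2,5): 1·2+5·5=27≤34, 6·2+6·5=42≤42, objective 19.
(u,v)=(0,6): 1·0+5·6=30≤34, 6·0+6·6=36≤42, objective 18.
No feasible integer point exceeds 20.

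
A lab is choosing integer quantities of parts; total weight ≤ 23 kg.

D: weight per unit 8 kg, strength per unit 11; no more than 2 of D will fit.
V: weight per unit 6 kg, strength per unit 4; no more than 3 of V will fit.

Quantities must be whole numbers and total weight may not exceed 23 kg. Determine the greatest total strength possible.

26

D has the best ratio (11/8); taking only D gives at most 2×11 = 22 (stopped by the weight limit).
Mixing does better — 2×D and 1×V: weight 22 ≤ 23, strength 2·11 + 1·4 = 26.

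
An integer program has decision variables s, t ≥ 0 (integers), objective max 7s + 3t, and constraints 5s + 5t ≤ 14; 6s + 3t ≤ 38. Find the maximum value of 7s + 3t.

(s,t)=(2,0): 5·2+5·0=10≤14, 6·2+3·0=12≤38, objective 14.
(s,t)=(1,1): 5·1+5·1=10≤14, 6·1+3·1=9≤38, objective 10.
(s,t)=(1,0): 5·1+5·0=5≤14, 6·1+3·0=6≤38, objective 7.
Maximum is 14 at (s,t)=(2,0).

14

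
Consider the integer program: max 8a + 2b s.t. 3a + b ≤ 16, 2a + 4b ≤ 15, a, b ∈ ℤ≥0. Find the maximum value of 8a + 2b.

42

The continuous relaxation peaks at (5.33, 0) with value 42.67; rounding to a feasible lattice point costs some objective.
(a,b)=(5,1) is feasible, giving 42.
(a,b)=(5,0) is feasible, giving 40.
(a,b)=(4,1) is feasible, giving 34.
No feasible integer point exceeds 42.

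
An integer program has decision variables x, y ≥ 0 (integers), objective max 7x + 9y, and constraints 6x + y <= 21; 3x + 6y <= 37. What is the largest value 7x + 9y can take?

59

(x,y)=(2,5): 6·2+1·5=17≤21, 3·2+6·5=36≤37, objective 59.
(x,y)=(1,5): 6·1+1·5=11≤21, 3·1+6·5=33≤37, objective 52.
Maximum is 59 at (x,y)=(2,5).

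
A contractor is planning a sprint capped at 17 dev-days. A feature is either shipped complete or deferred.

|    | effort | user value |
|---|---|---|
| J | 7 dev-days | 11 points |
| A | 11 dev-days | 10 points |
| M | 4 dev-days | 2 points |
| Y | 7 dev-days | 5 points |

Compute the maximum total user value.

J + Y: effort 7 + 7 = 14 ≤ 17, user value 11 + 5 = 16.
A + M: effort 11 + 4 = 15 ≤ 17, user value 10 + 2 = 12.
J + M: effort 7 + 4 = 11 ≤ 17, user value 11 + 2 = 13.
Best is J and Y with total user value 16.

16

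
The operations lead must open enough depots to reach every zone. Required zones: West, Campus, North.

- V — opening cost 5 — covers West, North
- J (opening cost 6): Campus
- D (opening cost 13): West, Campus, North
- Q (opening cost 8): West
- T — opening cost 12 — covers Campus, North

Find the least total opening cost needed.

This is an integer covering problem.
Choose V and J: together they cover West, Campus, North — every zone.
Total opening cost: 5 + 6 = 11.
No cover costs less than 11.

11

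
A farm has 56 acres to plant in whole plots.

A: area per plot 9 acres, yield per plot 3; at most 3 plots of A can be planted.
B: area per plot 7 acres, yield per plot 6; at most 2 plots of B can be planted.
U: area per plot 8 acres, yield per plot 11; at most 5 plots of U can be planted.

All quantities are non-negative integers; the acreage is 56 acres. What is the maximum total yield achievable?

67

2×B and 5×U: area 54 ≤ 56, yield 2·6 + 5·11 = 67.
1×A, 1×B, and 5×U: area 56 ≤ 56, yield 1·3 + 1·6 + 5·11 = 64.
Best is 67.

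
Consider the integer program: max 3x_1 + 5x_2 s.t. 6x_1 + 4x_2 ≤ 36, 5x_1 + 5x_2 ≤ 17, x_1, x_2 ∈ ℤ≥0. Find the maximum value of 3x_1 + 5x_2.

15

The continuous relaxation peaks at (0, 3.4) with value 17.00; rounding to a feasible lattice point costs some objective.
(x_1,x_2)=(0,3) is feasible, giving 15.
(x_1,x_2)=(1,2) is feasible, giving 13.
(x_1,x_2)=(0,2) is feasible, giving 10.
The best lattice point is (0,3), giving 15.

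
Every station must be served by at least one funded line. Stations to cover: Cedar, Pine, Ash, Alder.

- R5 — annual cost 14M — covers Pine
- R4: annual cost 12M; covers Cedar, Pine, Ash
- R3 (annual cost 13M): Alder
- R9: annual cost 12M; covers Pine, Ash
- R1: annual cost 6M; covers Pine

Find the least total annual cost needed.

25

Choose R4 and R3: together they cover Cedar, Pine, Ash, Alder — every station.
Total annual cost: 12 + 13 = 25.
No cover costs less than 25.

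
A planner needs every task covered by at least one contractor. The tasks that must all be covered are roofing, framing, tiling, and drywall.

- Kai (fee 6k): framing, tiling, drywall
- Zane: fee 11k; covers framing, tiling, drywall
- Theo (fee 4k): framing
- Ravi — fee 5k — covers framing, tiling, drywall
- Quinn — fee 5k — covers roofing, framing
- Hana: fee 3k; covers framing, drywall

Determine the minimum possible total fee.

10

The greedy cost-per-new-task heuristic would pick Hana, Ravi, and Quinn for 13, but a cheaper cover exists.
Choose Ravi and Quinn: together they cover roofing, framing, tiling, drywall — every task.
Total fee: 5 + 5 = 10.
No cover costs less than 10.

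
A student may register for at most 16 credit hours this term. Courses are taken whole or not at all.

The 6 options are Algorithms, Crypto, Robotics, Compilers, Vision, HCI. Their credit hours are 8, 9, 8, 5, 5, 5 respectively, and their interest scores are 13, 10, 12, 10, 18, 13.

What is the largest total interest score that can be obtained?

41

Treat it as a binary knapsack problem.
Allowing fractional choices, the relaxed optimum would be about 42.6, but courses are indivisible.
Algorithms + Vision: credit hours 8 + 5 = 13 ≤ 16, interest score 13 + 18 = 31.
Vision + HCI: credit hours 5 + 5 = 10 ≤ 16, interest score 18 + 13 = 31.
Compilers + Vision + HCI: credit hours 5 + 5 + 5 = 15 ≤ 16, interest score 10 + 18 + 13 = 41.
Best is Compilers, Vision, and HCI with total interest score 41.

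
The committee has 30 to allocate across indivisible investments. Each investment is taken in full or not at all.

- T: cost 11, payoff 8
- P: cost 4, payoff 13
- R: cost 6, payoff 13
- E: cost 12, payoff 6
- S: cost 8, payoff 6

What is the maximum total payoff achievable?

40

Allowing fractional choices, the relaxed optimum would be about 40.5, but investments are indivisible.
P + R + E + S: cost 4 + 6 + 12 + 8 = 30 ≤ 30, payoff 13 + 13 + 6 + 6 = 38.
T + P + R + S: cost 11 + 4 + 6 + 8 = 29 ≤ 30, payoff 8 + 13 + 13 + 6 = 40.
Best is T, P, R, and S with total payoff 40.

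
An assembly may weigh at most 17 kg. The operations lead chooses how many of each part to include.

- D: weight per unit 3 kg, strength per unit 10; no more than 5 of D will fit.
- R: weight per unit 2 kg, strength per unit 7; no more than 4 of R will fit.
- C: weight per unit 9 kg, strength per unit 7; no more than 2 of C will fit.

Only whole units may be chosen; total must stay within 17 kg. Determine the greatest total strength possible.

58

3×D and 4×R: weight 17 ≤ 17, strength 3·10 + 4·7 = 58.
5×D and 1×R: weight 17 ≤ 17, strength 5·10 + 1·7 = 57.
Best is 58.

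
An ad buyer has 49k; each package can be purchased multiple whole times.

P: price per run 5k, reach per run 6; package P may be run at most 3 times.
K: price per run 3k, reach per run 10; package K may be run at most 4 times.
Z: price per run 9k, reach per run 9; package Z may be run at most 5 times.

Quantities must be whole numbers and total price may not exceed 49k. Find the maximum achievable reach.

79

This is a bounded integer knapsack.
Take 2×P, 4×K, and 3×Z: price 49 ≤ 49, reach 2·6 + 4·10 + 3·9 = 79.
K has the best ratio (10/3) and is taken to its limit of 4; remaining capacity is filled optimally with the others.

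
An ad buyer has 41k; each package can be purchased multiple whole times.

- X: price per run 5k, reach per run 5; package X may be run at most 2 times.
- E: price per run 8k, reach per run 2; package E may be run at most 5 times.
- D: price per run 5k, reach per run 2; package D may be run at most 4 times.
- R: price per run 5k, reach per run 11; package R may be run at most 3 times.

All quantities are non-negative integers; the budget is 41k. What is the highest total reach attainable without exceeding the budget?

This is a bounded integer knapsack.
2×X, 2×D, and 3×R: price 35 ≤ 41, reach 2·5 + 2·2 + 3·11 = 47.
2×X, 3×D, and 3×R: price 40 ≤ 41, reach 2·5 + 3·2 + 3·11 = 49.
Best is 49.

49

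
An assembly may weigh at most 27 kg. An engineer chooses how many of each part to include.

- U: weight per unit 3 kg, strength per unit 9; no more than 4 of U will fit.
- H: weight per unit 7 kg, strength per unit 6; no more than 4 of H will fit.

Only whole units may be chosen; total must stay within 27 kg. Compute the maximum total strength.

U has the best ratio (9/3); taking only U gives at most 4×9 = 36 (stopped by the supply cap of 4).
Mixing does better — 4×U and 2×H: weight 26 ≤ 27, strength 4·9 + 2·6 = 48.

48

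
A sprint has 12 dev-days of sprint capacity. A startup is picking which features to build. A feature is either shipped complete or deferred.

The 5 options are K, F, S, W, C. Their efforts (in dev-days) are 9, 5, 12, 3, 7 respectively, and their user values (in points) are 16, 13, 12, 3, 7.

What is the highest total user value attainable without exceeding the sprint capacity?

Take F and C: effort 5 + 7 = 12 ≤ 12, user value 13 + 7 = 20.
No other feasible combination does better.

20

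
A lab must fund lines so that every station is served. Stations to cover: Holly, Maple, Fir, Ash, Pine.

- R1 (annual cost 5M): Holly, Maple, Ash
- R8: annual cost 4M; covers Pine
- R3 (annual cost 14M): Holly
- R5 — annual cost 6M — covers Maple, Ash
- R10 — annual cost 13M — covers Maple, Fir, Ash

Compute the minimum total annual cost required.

This is a weighted set-cover instance.
Choose R1, R8, and R10: together they cover Holly, Maple, Fir, Ash, Pine — every station.
Total annual cost: 5 + 4 + 13 = 22.
No cover costs less than 22.

22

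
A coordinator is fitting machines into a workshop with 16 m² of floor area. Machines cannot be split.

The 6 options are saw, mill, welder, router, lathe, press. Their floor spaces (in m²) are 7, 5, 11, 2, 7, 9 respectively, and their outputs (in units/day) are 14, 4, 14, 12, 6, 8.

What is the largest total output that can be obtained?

32

Allowing fractional choices, the relaxed optimum would be about 34.9, but machines are indivisible.
saw + mill + router: floor space 7 + 5 + 2 = 14 ≤ 16, output 14 + 4 + 12 = 30.
saw + router + lathe: floor space 7 + 2 + 7 = 16 ≤ 16, output 14 + 12 + 6 = 32.
saw + router: floor space 7 + 2 = 9 ≤ 16, output 14 + 12 = 26.
Best is saw, router, and lathe with total output 32.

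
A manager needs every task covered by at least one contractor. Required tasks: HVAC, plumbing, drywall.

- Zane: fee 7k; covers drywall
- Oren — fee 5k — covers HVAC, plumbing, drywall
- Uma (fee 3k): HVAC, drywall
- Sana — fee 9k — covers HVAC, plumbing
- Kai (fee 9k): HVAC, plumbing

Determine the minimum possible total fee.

5

Oren alone covers HVAC, plumbing, drywall — every task.
Total fee: 5.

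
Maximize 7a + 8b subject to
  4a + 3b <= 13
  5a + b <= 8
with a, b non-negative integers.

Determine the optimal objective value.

32

The continuous relaxation peaks at (0, 4.33) with value 34.67; rounding to a feasible lattice point costs some objective.
(a,b)=(0,4): 4·0+3·4=12≤13, 5·0+1·4=4≤8, objective 32.
(a,b)=(1,3): 4·1+3·3=13≤13, 5·1+1·3=8≤8, objective 31.
(a,b)=(0,3): 4·0+3·3=9≤13, 5·0+1·3=3≤8, objective 24.
The best lattice point is (0,4), giving 32.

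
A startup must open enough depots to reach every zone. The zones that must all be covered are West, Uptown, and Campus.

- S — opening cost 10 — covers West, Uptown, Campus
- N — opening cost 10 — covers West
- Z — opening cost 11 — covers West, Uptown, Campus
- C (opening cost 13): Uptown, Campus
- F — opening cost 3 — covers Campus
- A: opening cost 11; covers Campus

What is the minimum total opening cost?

The greedy cost-per-new-zone heuristic would pick F and S for 13, but a cheaper cover exists.
S alone covers West, Uptown, Campus — every zone.
Total opening cost: 10.
No cover costs less than 10.

10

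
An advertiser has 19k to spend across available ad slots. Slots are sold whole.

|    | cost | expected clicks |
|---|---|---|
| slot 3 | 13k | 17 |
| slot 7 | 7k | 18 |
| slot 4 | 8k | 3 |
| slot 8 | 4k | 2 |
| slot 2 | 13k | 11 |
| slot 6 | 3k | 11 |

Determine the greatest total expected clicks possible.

slot 7 + slot 8 + slot 6: cost 7 + 4 + 3 = 14 ≤ 19, expected clicks 18 + 2 + 11 = 31.
slot 7 + slot 4 + slot 6: cost 7 + 8 + 3 = 18 ≤ 19, expected clicks 18 + 3 + 11 = 32.
Best is slot 7, slot 4, and slot 6 with total expected clicks 32.

32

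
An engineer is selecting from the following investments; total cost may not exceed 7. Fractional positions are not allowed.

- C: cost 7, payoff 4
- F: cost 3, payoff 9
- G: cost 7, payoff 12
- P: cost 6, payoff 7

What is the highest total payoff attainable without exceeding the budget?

12

This is a 0-1 knapsack instance.
Allowing fractional choices, the relaxed optimum would be about 15.9, but investments are indivisible.
F: cost 3 ≤ 7, payoff 9.
G: cost 7 ≤ 7, payoff 12.
P: cost 6 ≤ 7, payoff 7.
Best is G with total payoff 12.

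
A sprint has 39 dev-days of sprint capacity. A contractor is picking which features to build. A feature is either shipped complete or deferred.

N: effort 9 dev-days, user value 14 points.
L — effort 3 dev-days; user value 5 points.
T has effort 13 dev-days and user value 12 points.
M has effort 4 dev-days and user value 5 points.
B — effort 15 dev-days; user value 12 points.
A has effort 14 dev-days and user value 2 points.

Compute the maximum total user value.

N + T + B: effort 9 + 13 + 15 = 37 ≤ 39, user value 14 + 12 + 12 = 38.
N + L + M + B: effort 9 + 3 + 4 + 15 = 31 ≤ 39, user value 14 + 5 + 5 + 12 = 36.
N + L + T + M: effort 9 + 3 + 13 + 4 = 29 ≤ 39, user value 14 + 5 + 12 + 5 = 36.
Best is N, T, and B with total user value 38.

38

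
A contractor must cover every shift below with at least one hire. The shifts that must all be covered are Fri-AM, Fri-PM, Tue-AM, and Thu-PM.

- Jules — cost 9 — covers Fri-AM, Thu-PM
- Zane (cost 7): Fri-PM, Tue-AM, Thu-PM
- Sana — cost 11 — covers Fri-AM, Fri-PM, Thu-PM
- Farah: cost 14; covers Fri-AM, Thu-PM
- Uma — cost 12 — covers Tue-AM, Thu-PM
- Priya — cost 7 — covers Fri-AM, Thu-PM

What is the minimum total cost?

This is an integer covering problem.
Choose Zane and Priya: together they cover Fri-AM, Fri-PM, Tue-AM, Thu-PM — every shift.
Total cost: 7 + 7 = 14.
No cover costs less than 14.

14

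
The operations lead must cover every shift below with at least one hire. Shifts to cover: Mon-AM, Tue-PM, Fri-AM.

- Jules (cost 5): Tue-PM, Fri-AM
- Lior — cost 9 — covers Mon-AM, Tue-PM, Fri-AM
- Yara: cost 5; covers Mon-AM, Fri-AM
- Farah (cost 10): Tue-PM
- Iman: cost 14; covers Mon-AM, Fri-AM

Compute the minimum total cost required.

The greedy cost-per-new-shift heuristic would pick Jules and Yara for 10, but a cheaper cover exists.
Lior alone covers Mon-AM, Tue-PM, Fri-AM — every shift.
Total cost: 9.
No cover costs less than 9.

9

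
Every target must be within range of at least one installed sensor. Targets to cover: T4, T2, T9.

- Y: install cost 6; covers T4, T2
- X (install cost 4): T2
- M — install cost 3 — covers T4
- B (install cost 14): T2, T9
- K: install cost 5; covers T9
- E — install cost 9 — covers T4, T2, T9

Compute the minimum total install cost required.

9

The greedy cost-per-new-target heuristic would pick Y and K for 11, but a cheaper cover exists.
E alone covers T4, T2, T9 — every target.
Total install cost: 9.
No cover costs less than 9.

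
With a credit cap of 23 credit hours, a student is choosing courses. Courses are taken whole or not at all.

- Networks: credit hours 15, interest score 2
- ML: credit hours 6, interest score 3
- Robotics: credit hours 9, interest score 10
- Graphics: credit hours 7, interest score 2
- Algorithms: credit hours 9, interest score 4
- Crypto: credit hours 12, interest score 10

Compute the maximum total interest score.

Take Robotics and Crypto: credit hours 9 + 12 = 21 ≤ 23, interest score 10 + 10 = 20.
No other feasible combination does better.

20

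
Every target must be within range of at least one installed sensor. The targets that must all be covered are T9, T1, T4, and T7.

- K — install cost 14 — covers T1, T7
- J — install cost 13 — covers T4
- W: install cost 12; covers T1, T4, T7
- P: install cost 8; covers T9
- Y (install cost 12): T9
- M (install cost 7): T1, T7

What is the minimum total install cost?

This is a weighted set-cover instance.
The greedy cost-per-new-target heuristic would pick M, P, and W for 27, but a cheaper cover exists.
Choose W and P: together they cover T9, T1, T4, T7 — every target.
Total install cost: 12 + 8 = 20.
No cover costs less than 20.

20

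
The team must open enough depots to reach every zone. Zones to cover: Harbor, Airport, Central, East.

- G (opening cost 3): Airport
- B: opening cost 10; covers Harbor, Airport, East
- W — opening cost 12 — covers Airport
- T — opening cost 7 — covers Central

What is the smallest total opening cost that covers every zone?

17

The greedy cost-per-new-zone heuristic would pick G, B, and T for 20, but a cheaper cover exists.
Choose B and T: together they cover Harbor, Airport, Central, East — every zone.
Total opening cost: 10 + 7 = 17.
No cover costs less than 17.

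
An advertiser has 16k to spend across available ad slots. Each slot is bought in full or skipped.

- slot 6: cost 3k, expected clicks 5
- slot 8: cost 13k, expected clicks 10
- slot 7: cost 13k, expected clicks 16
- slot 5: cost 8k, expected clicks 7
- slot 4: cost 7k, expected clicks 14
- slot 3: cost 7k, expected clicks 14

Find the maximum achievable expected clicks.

28

Allowing fractional choices, the relaxed optimum would be about 31.3, but ad slots are indivisible.
slot 4 + slot 3: cost 7 + 7 = 14 ≤ 16, expected clicks 14 + 14 = 28.
slot 5 + slot 4: cost 8 + 7 = 15 ≤ 16, expected clicks 7 + 14 = 21.
Best is slot 4 and slot 3 with total expected clicks 28.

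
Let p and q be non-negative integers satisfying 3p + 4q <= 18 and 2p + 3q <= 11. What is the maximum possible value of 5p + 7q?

27

The continuous relaxation peaks at (5.5, 0) with value 27.50; rounding to a feasible lattice point costs some objective.
(p,q)=(4,1): 3·4+4·1=16≤18, 2·4+3·1=11≤11, objective 27.
(p,q)=(5,0): 3·5+4·0=15≤18, 2·5+3·0=10≤11, objective 25.
(p,q)=(3,1): 3·3+4·1=13≤18, 2·3+3·1=9≤11, objective 22.
(p,q)=(4,0): 3·4+4·0=12≤18, 2·4+3·0=8≤11, objective 20.
The best lattice point is (4,1), giving 27.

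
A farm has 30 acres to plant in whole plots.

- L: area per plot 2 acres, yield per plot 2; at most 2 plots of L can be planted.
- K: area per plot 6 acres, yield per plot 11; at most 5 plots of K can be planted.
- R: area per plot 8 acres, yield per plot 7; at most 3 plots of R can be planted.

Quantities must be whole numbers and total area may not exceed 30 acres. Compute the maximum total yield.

5×K: area 30 ≤ 30, yield 5·11 = 55.
2×L and 4×K: area 28 ≤ 30, yield 2·2 + 4·11 = 48.
Best is 55.

55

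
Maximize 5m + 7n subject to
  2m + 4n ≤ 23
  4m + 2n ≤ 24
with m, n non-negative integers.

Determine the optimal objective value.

43

Relaxing integrality, the LP optimum is 46.50 at (m,n) = (4.17, 3.67), which is not an integer point.
(m,n)=(3,4): 2·3+4·4=22≤23, 4·3+2·4=20≤24, objective 43.
(m,n)=(4,3): 2·4+4·3=20≤23, 4·4+2·3=22≤24, objective 41.
(m,n)=(5,2): 2·5+4·2=18≤23, 4·5+2·2=24≤24, objective 39.
No feasible integer point exceeds 43.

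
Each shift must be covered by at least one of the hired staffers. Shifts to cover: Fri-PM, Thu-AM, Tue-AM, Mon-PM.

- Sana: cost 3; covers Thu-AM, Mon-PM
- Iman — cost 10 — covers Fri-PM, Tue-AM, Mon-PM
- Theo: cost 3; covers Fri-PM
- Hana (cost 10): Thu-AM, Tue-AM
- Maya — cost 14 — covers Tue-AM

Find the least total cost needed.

The greedy cost-per-new-shift heuristic would pick Sana, Theo, and Iman for 16, but a cheaper cover exists.
Choose Sana and Iman: together they cover Fri-PM, Thu-AM, Tue-AM, Mon-PM — every shift.
Total cost: 3 + 10 = 13.
No cover costs less than 13.

13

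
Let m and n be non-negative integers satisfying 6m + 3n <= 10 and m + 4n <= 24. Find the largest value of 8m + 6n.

18

(m,n)=(0,3): 6·0+3·3=9≤10, 1·0+4·3=12≤24, objective 18.
(m,n)=(0,2): 6·0+3·2=6≤10, 1·0+4·2=8≤24, objective 12.
The best lattice point is (0,3), giving 18.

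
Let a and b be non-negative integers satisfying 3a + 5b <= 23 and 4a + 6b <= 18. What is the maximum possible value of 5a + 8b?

24

(a,b)=(0,3): 3·0+5·3=15≤23, 4·0+6·3=18≤18, objective 24.
(a,b)=(1,2): 3·1+5·2=13≤23, 4·1+6·2=16≤18, objective 21.
(a,b)=(0,2): 3·0+5·2=10≤23, 4·0+6·2=12≤18, objective 16.
Maximum is 24 at (a,b)=(0,3).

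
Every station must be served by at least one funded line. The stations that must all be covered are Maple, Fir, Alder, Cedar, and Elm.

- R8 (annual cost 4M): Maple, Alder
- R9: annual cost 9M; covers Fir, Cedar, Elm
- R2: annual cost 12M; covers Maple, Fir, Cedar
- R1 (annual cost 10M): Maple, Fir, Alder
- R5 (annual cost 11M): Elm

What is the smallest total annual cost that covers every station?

Choose R8 and R9: together they cover Maple, Fir, Alder, Cedar, Elm — every station.
Total annual cost: 4 + 9 = 13.
No cover costs less than 13.

13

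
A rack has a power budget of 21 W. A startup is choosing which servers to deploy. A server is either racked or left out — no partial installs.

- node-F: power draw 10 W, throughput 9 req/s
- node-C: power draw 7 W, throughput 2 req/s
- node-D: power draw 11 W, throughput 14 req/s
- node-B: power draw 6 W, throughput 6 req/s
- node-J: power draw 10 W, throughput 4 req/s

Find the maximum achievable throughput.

node-D + node-B: power draw 11 + 6 = 17 ≤ 21, throughput 14 + 6 = 20.
node-F + node-D: power draw 10 + 11 = 21 ≤ 21, throughput 9 + 14 = 23.
Best is node-F and node-D with total throughput 23.

23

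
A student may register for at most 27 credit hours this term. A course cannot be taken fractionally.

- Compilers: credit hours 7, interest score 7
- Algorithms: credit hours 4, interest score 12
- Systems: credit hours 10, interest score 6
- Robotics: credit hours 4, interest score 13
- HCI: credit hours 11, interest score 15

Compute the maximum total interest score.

This is an integer program with binary decision variables.
Allowing fractional choices, the relaxed optimum would be about 47.6, but courses are indivisible.
Algorithms + Robotics + HCI: credit hours 4 + 4 + 11 = 19 ≤ 27, interest score 12 + 13 + 15 = 40.
Compilers + Algorithms + Robotics + HCI: credit hours 7 + 4 + 4 + 11 = 26 ≤ 27, interest score 7 + 12 + 13 + 15 = 47.
Best is Compilers, Algorithms, Robotics, and HCI with total interest score 47.

47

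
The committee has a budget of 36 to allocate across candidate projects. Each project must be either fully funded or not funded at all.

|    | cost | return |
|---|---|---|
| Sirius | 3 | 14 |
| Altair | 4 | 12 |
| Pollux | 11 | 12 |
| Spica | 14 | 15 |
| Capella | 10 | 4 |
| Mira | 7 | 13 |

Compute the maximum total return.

Sirius + Altair + Pollux + Capella + Mira: cost 3 + 4 + 11 + 10 + 7 = 35 ≤ 36, return 14 + 12 + 12 + 4 + 13 = 55.
Sirius + Altair + Spica + Mira: cost 3 + 4 + 14 + 7 = 28 ≤ 36, return 14 + 12 + 15 + 13 = 54.
Sirius + Pollux + Spica + Mira: cost 3 + 11 + 14 + 7 = 35 ≤ 36, return 14 + 12 + 15 + 13 = 54.
Best is Sirius, Altair, Pollux, Capella, and Mira with total return 55.

55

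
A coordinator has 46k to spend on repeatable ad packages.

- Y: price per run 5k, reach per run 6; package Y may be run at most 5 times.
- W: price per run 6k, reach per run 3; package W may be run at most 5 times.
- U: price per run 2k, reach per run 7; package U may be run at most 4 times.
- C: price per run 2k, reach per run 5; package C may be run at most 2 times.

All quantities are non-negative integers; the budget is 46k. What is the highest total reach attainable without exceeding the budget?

71

U has the best ratio (7/2); taking only U gives at most 4×7 = 28 (stopped by the supply cap of 4).
Mixing does better — 5×Y, 1×W, 4×U, and 2×C: price 43 ≤ 46, reach 5·6 + 1·3 + 4·7 + 2·5 = 71.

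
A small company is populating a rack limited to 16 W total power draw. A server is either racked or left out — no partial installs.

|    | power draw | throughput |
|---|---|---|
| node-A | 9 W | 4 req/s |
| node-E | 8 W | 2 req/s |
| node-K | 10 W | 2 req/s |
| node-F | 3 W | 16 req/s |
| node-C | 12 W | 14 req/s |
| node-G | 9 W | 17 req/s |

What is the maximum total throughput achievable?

This is a 0-1 knapsack instance.
node-F + node-G: power draw 3 + 9 = 12 ≤ 16, throughput 16 + 17 = 33.
node-A + node-F: power draw 9 + 3 = 12 ≤ 16, throughput 4 + 16 = 20.
node-F + node-C: power draw 3 + 12 = 15 ≤ 16, throughput 16 + 14 = 30.
Best is node-F and node-G with total throughput 33.

33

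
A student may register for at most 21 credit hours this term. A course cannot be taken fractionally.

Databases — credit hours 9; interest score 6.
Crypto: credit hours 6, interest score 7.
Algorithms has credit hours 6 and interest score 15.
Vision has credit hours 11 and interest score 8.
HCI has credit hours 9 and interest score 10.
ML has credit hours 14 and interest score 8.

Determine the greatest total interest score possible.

Crypto + Algorithms + HCI: credit hours 6 + 6 + 9 = 21 ≤ 21, interest score 7 + 15 + 10 = 32.
Databases + Crypto + Algorithms: credit hours 9 + 6 + 6 = 21 ≤ 21, interest score 6 + 7 + 15 = 28.
Best is Crypto, Algorithms, and HCI with total interest score 32.

32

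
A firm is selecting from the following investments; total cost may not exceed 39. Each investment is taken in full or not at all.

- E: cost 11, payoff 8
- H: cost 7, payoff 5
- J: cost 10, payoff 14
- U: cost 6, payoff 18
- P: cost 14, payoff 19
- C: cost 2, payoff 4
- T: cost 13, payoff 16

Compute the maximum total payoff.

This is a 0-1 knapsack instance.
Take H, J, U, P, and C: cost 7 + 10 + 6 + 14 + 2 = 39 ≤ 39, payoff 5 + 14 + 18 + 19 + 4 = 60.
No other feasible combination does better.

60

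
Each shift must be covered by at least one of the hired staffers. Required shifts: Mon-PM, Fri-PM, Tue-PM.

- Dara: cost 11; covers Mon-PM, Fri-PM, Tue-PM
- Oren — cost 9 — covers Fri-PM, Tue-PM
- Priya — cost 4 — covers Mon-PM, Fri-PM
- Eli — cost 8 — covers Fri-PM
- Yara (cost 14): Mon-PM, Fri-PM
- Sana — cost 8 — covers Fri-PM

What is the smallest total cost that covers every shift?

11

This is an integer covering problem.
The greedy cost-per-new-shift heuristic would pick Priya and Oren for 13, but a cheaper cover exists.
Dara alone covers Mon-PM, Fri-PM, Tue-PM — every shift.
Total cost: 11.
No cover costs less than 11.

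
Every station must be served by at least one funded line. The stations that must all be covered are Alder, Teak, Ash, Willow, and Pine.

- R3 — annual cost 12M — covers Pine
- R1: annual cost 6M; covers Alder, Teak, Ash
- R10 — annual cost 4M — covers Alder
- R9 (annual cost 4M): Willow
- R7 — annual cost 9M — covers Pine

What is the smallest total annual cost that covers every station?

19

Choose R1, R9, and R7: together they cover Alder, Teak, Ash, Willow, Pine — every station.
Total annual cost: 6 + 4 + 9 = 19.
No cover costs less than 19.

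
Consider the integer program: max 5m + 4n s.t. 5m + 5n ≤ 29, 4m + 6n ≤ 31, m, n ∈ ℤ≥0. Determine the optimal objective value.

The continuous relaxation peaks at (5.8, 0) with value 29.00; rounding to a feasible lattice point costs some objective.
(m,n)=(5,0): 5·5+5·0=25≤29, 4·5+6·0=20≤31, objective 25.
(m,n)=(4,1): 5·4+5·1=25≤29, 4·4+6·1=22≤31, objective 24.
(m,n)=(4,0): 5·4+5·0=20≤29, 4·4+6·0=16≤31, objective 20.
No feasible integer point exceeds 25.

25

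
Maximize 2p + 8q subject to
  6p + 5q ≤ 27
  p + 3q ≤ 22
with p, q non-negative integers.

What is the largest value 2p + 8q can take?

40

Relaxing integrality, the LP optimum is 43.20 at (p,q) = (0, 5.4), which is not an integer point.
(p,q)=(0,5): 6·0+5·5=25≤27, 1·0+3·5=15≤22, objective 40.
(p,q)=(1,4): 6·1+5·4=26≤27, 1·1+3·4=13≤22, objective 34.
(p,q)=(0,4): 6·0+5·4=20≤27, 1·0+3·4=12≤22, objective 32.
The best lattice point is (0,5), giving 40.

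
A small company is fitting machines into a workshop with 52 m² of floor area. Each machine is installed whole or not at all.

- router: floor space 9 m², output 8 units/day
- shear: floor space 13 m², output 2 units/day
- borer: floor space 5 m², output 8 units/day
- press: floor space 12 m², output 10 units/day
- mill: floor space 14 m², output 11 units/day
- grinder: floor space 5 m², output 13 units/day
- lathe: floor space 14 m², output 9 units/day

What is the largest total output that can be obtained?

51

Take borer, press, mill, grinder, and lathe: floor space 5 + 12 + 14 + 5 + 14 = 50 ≤ 52, output 8 + 10 + 11 + 13 + 9 = 51.
No other feasible combination does better.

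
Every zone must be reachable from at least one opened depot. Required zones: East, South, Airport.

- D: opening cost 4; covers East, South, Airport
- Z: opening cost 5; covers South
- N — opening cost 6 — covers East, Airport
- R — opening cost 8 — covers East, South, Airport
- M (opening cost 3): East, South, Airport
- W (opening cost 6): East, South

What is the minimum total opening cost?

M alone covers East, South, Airport — every zone.
Total opening cost: 3.
No cover costs less than 3.

3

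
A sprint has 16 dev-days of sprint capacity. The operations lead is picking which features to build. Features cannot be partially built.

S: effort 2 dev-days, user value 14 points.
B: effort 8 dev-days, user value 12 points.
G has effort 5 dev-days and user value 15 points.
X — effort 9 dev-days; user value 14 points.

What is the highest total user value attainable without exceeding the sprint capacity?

S + G + X: effort 2 + 5 + 9 = 16 ≤ 16, user value 14 + 15 + 14 = 43.
S + B + G: effort 2 + 8 + 5 = 15 ≤ 16, user value 14 + 12 + 15 = 41.
S + G: effort 2 + 5 = 7 ≤ 16, user value 14 + 15 = 29.
Best is S, G, and X with total user value 43.

43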